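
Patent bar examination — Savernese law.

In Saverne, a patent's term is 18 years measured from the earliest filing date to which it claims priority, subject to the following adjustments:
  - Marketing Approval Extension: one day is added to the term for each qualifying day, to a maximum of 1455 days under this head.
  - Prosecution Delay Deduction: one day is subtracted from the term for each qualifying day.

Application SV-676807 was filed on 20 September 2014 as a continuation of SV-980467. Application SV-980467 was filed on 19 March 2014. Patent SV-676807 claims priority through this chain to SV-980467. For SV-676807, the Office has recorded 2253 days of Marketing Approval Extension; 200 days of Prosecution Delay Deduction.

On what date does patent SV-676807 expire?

Earliest priority filing: 19 March 2014.
Base term: 19 March 2014 + 18 years → 19 March 2032.
Marketing Approval Extension: 2253 days claimed exceeds the 1455-day cap, so +1455 days → 13 March 2036.
Prosecution Delay Deduction: −200 days → 26 August 2035.

2035-08-26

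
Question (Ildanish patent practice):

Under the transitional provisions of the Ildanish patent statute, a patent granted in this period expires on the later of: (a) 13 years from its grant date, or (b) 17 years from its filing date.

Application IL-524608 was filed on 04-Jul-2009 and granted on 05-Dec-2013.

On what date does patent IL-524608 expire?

December 5, 2026

(a) grant + 13 years → 5 December 2026.
(b) filing + 17 years → 4 July 2026.
Later of the two: 5 December 2026.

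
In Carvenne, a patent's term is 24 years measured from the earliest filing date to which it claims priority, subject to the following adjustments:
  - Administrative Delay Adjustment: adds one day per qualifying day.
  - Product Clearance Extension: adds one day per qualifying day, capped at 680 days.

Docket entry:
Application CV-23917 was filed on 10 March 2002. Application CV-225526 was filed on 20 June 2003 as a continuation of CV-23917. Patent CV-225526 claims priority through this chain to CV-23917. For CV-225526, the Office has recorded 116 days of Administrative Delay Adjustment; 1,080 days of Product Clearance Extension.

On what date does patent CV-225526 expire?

2028-05-14

Earliest priority filing: 10 March 2002.
Base term: 10 March 2002 + 24 years → 10 March 2026.
Administrative Delay Adjustment: +116 days → 4 July 2026.
Product Clearance Extension: 1080 days claimed exceeds the 680-day cap, so +680 days → 14 May 2028.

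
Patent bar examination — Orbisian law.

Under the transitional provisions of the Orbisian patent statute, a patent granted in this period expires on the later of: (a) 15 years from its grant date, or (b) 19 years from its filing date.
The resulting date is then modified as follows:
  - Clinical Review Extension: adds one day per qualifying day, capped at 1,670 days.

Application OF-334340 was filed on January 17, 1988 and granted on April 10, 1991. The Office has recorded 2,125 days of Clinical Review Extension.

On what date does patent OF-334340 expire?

(a) grant + 15 years → 10 April 2006.
(b) filing + 19 years → 17 January 2007.
Later of the two: 17 January 2007.
Clinical Review Extension: 2125 days claimed exceeds the 1670-day cap, so +1670 days → 14 August 2011.

2011-08-14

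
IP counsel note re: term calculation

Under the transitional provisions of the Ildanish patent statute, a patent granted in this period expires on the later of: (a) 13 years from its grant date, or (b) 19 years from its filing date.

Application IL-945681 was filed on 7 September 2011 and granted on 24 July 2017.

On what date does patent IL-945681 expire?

(a) grant + 13 years → 24 July 2030.
(b) filing + 19 years → 7 September 2030.
Later of the two: 7 September 2030.

September 7, 2030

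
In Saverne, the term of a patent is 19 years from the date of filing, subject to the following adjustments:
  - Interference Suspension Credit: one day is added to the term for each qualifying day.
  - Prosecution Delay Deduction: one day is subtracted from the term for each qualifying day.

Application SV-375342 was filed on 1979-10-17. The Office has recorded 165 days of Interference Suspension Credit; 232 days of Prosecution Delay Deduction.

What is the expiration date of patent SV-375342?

August 11, 1998

Base term: filing date + 19 years → 17 October 1998.
Interference Suspension Credit: +165 days → 31 March 1999.
Prosecution Delay Deduction: −232 days → 11 August 1998.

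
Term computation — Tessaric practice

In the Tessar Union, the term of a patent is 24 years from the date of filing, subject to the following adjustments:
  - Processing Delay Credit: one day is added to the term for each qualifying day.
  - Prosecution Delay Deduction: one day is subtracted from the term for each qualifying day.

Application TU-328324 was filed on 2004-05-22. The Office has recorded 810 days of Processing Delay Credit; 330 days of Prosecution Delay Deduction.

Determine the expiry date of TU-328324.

Base term: filing date + 24 years → 22 May 2028.
Processing Delay Credit: +810 days → 10 August 2030.
Prosecution Delay Deduction: −330 days → 14 September 2029.

2029-09-14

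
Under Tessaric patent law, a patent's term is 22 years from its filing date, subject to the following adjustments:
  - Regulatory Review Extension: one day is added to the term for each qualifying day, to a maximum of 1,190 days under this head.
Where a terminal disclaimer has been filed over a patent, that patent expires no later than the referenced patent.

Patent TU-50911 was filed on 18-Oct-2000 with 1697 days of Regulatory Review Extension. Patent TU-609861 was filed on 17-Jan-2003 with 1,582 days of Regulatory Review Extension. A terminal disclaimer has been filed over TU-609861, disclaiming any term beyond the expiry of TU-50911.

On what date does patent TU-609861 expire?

Natural term of TU-609861:
  Base: filing + 22 years → 17 January 2025.
  Regulatory Review Extension: 1582 days claimed exceeds the 1190-day cap, so +1190 days → 21 April 2028.
Expiry of referenced patent TU-50911:
  Base: filing + 22 years → 18 October 2022.
  Regulatory Review Extension: 1697 days claimed exceeds the 1190-day cap, so +1190 days → 20 January 2026.
Terminal disclaimer: TU-609861 expires on the earlier of 21 April 2028 and 20 January 2026.

2026-01-20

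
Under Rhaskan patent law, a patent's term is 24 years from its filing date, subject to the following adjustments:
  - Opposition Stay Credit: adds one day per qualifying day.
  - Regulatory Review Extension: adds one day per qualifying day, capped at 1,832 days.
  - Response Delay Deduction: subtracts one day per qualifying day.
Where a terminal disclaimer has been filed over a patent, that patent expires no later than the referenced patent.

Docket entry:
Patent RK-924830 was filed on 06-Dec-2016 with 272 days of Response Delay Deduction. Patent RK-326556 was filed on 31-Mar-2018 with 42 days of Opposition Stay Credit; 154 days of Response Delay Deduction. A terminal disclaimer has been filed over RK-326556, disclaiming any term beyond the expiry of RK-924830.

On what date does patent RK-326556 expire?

March 9, 2040

Natural term of RK-326556:
  Base: filing + 24 years → 31 March 2042.
  Opposition Stay Credit: +42 days → 12 May 2042.
  Response Delay Deduction: −154 days → 9 December 2041.
Expiry of referenced patent RK-924830:
  Base: filing + 24 years → 6 December 2040.
  Response Delay Deduction: −272 days → 9 March 2040.
Terminal disclaimer: RK-326556 expires on the earlier of 9 December 2041 and 9 March 2040.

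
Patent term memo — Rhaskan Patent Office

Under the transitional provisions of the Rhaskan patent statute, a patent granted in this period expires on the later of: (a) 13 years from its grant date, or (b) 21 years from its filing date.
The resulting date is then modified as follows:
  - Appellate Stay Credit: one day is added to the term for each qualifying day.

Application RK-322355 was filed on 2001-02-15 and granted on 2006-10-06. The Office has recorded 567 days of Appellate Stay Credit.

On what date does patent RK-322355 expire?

September 5, 2023

(a) grant + 13 years → 6 October 2019.
(b) filing + 21 years → 15 February 2022.
Later of the two: 15 February 2022.
Appellate Stay Credit: +567 days → 5 September 2023.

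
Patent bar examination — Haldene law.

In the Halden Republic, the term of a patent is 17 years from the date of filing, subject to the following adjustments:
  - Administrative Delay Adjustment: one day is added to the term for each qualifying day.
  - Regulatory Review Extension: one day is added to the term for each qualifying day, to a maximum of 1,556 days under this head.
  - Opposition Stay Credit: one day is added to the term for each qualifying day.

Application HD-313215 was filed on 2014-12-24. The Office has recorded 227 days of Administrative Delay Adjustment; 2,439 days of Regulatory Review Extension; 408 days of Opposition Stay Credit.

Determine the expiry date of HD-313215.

Base term: filing date + 17 years → 24 December 2031.
Administrative Delay Adjustment: +227 days → 7 August 2032.
Regulatory Review Extension: 2439 days claimed exceeds the 1556-day cap, so +1556 days → 10 November 2036.
Opposition Stay Credit: +408 days → 23 December 2037.

2037-12-23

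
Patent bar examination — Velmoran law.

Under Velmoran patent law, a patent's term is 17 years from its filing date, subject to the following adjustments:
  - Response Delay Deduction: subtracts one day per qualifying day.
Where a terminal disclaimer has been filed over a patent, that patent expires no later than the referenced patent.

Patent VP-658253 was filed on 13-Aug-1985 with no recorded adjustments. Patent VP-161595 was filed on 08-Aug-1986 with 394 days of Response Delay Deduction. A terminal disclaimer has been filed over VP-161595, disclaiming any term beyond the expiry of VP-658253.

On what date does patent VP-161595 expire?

July 10, 2002

Natural term of VP-161595:
  Base: filing + 17 years → 8 August 2003.
  Response Delay Deduction: −394 days → 10 July 2002.
Expiry of referenced patent VP-658253:
  Base: filing + 17 years → 13 August 2002.
Terminal disclaimer: VP-161595 expires on the earlier of 10 July 2002 and 13 August 2002.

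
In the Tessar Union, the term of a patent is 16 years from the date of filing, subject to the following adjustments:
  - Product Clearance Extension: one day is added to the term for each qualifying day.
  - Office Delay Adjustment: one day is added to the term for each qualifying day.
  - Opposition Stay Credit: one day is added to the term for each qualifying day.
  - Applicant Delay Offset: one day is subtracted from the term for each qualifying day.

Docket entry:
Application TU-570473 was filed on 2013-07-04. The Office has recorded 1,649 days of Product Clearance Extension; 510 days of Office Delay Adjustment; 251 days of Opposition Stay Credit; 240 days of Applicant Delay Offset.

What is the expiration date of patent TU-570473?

2035-06-13

Base term: filing date + 16 years → 4 July 2029.
Product Clearance Extension: +1649 days → 8 January 2034.
Office Delay Adjustment: +510 days → 2 June 2035.
Opposition Stay Credit: +251 days → 8 February 2036.
Applicant Delay Offset: −240 days → 13 June 2035.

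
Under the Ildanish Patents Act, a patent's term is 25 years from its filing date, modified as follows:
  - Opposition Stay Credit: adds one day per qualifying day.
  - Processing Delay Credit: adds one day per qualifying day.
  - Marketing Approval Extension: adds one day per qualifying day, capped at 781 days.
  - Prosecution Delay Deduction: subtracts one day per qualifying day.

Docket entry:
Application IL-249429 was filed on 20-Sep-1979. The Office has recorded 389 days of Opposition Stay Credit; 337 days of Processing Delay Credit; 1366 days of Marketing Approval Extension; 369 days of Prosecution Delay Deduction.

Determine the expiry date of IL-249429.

Base term: filing date + 25 years → 20 September 2004.
Opposition Stay Credit: +389 days → 14 October 2005.
Processing Delay Credit: +337 days → 16 September 2006.
Marketing Approval Extension: 1366 days claimed exceeds the 781-day cap, so +781 days → 5 November 2008.
Prosecution Delay Deduction: −369 days → 2 November 2007.

November 2, 2007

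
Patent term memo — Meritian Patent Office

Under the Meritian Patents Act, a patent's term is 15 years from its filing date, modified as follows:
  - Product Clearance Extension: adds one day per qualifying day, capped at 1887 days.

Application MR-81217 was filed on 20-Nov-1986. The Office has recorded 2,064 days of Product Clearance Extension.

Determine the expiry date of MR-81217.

2007-01-20

Base term: filing date + 15 years → 20 November 2001.
Product Clearance Extension: 2064 days claimed exceeds the 1887-day cap, so +1887 days → 20 January 2007.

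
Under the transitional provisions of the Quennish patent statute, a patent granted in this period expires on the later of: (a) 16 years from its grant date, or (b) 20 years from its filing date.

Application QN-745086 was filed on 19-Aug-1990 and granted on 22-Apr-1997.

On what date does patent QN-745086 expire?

(a) grant + 16 years → 22 April 2013.
(b) filing + 20 years → 19 August 2010.
Later of the two: 22 April 2013.

2013-04-22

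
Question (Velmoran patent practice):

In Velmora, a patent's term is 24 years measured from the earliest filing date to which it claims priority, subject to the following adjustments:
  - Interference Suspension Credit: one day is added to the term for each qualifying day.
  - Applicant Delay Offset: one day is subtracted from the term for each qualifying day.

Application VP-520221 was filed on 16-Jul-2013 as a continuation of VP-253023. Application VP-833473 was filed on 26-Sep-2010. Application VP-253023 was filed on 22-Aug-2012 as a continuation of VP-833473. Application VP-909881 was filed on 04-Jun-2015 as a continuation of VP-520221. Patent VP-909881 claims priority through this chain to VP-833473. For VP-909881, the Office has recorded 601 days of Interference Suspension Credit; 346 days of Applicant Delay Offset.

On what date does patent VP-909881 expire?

June 8, 2035

Earliest priority filing: 26 September 2010.
Base term: 26 September 2010 + 24 years → 26 September 2034.
Interference Suspension Credit: +601 days → 19 May 2036.
Applicant Delay Offset: −346 days → 8 June 2035.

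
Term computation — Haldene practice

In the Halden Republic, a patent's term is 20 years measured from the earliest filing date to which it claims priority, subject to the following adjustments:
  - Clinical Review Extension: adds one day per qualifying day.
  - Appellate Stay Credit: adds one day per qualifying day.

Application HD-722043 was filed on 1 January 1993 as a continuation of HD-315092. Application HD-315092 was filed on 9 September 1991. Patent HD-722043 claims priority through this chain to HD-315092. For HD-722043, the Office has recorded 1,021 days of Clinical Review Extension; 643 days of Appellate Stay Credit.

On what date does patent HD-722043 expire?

March 30, 2016

Earliest priority filing: 9 September 1991.
Base term: 9 September 1991 + 20 years → 9 September 2011.
Clinical Review Extension: +1021 days → 26 June 2014.
Appellate Stay Credit: +643 days → 30 March 2016.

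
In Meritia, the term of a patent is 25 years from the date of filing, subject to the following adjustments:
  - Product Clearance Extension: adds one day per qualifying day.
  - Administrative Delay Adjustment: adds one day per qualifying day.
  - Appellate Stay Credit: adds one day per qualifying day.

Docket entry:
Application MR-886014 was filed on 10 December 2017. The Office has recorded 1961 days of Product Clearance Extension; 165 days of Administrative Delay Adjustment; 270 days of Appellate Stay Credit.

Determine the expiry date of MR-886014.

July 2, 2049

Base term: filing date + 25 years → 10 December 2042.
Product Clearance Extension: +1961 days → 23 April 2048.
Administrative Delay Adjustment: +165 days → 5 October 2048.
Appellate Stay Credit: +270 days → 2 July 2049.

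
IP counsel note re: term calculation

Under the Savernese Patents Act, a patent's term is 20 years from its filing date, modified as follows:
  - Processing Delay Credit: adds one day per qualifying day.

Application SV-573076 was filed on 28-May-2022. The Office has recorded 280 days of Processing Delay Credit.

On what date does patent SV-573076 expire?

2043-03-04

Base term: filing date + 20 years → 28 May 2042.
Processing Delay Credit: +280 days → 4 March 2043.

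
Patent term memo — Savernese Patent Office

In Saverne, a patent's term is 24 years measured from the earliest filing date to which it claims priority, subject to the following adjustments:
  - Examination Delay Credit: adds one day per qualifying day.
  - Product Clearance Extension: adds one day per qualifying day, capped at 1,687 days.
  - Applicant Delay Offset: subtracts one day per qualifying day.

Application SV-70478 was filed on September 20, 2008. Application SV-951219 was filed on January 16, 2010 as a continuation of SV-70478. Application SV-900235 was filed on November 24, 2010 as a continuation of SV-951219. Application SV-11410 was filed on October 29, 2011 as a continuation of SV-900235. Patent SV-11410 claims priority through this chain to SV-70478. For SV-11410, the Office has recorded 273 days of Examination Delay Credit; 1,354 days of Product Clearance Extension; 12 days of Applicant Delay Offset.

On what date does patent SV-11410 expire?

2037-02-21

Earliest priority filing: 20 September 2008.
Base term: 20 September 2008 + 24 years → 20 September 2032.
Examination Delay Credit: +273 days → 20 June 2033.
Product Clearance Extension: 1354 days (within the 1687-day cap) → +1354 days → 5 March 2037.
Applicant Delay Offset: −12 days → 21 February 2037.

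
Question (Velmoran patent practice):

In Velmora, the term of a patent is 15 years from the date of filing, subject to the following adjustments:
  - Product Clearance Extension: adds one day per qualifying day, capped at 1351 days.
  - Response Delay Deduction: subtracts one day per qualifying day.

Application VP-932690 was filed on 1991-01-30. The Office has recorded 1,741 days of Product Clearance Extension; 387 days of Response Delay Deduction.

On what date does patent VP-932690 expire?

Base term: filing date + 15 years → 30 January 2006.
Product Clearance Extension: 1741 days claimed exceeds the 1351-day cap, so +1351 days → 12 October 2009.
Response Delay Deduction: −387 days → 20 September 2008.

September 20, 2008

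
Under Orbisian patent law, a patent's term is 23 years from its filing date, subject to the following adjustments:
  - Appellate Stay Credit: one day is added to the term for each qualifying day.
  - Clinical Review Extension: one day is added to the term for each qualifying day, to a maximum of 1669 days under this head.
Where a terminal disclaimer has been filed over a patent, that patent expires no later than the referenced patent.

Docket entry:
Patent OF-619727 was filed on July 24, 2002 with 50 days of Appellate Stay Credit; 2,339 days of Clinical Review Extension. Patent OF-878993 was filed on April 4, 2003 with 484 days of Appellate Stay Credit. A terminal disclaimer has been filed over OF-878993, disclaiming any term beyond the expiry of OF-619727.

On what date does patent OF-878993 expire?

August 1, 2027

Natural term of OF-878993:
  Base: filing + 23 years → 4 April 2026.
  Appellate Stay Credit: +484 days → 1 August 2027.
Expiry of referenced patent OF-619727:
  Base: filing + 23 years → 24 July 2025.
  Appellate Stay Credit: +50 days → 12 September 2025.
  Clinical Review Extension: 2339 days claimed exceeds the 1669-day cap, so +1669 days → 8 April 2030.
Terminal disclaimer: OF-878993 expires on the earlier of 1 August 2027 and 8 April 2030.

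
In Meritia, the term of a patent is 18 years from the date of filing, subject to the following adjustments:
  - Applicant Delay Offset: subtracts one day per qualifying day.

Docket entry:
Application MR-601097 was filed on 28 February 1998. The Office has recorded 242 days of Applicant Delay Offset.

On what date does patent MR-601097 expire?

Base term: filing date + 18 years → 28 February 2016.
Applicant Delay Offset: −242 days → 1 July 2015.

2015-07-01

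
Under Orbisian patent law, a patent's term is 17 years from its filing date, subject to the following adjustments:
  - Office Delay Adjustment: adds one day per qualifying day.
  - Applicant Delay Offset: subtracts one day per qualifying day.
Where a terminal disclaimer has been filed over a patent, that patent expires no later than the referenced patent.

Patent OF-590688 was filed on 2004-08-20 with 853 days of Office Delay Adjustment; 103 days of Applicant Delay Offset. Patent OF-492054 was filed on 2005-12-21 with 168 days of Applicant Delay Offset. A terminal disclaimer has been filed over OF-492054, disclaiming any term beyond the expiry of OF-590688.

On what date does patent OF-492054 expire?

July 6, 2022

Natural term of OF-492054:
  Base: filing + 17 years → 21 December 2022.
  Applicant Delay Offset: −168 days → 6 July 2022.
Expiry of referenced patent OF-590688:
  Base: filing + 17 years → 20 August 2021.
  Office Delay Adjustment: +853 days → 21 December 2023.
  Applicant Delay Offset: −103 days → 9 September 2023.
Terminal disclaimer: OF-492054 expires on the earlier of 6 July 2022 and 9 September 2023.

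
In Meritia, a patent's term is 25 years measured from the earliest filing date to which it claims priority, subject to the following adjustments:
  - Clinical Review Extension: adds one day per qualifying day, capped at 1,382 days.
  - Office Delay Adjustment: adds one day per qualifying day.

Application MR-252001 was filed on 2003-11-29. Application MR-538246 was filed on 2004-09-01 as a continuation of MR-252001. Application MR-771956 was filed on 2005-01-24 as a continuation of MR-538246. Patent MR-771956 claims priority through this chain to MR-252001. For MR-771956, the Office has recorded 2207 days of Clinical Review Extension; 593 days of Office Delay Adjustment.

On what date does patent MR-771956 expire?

Earliest priority filing: 29 November 2003.
Base term: 29 November 2003 + 25 years → 29 November 2028.
Clinical Review Extension: 2207 days claimed exceeds the 1382-day cap, so +1382 days → 11 September 2032.
Office Delay Adjustment: +593 days → 27 April 2034.

April 27, 2034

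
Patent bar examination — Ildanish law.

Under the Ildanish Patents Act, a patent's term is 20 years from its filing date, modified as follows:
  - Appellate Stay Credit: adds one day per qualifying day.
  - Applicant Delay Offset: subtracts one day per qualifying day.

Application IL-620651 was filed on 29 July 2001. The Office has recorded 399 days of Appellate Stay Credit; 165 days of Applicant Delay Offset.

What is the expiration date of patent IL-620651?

2022-03-20

Base term: filing date + 20 years → 29 July 2021.
Appellate Stay Credit: +399 days → 1 September 2022.
Applicant Delay Offset: −165 days → 20 March 2022.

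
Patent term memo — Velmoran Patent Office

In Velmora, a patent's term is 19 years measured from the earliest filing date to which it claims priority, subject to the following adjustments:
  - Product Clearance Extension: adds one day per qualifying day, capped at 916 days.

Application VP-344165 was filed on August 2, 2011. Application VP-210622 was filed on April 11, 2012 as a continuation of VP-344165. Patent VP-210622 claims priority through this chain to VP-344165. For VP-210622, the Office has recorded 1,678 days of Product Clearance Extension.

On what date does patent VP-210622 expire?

2033-02-03

Earliest priority filing: 2 August 2011.
Base term: 2 August 2011 + 19 years → 2 August 2030.
Product Clearance Extension: 1678 days claimed exceeds the 916-day cap, so +916 days → 3 February 2033.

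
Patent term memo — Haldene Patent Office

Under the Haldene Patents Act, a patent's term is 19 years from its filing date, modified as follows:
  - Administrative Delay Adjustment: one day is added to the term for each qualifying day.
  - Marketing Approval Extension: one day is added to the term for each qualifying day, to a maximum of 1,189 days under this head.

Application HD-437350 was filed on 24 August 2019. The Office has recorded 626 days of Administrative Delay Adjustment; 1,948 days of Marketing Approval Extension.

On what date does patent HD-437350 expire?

Base term: filing date + 19 years → 24 August 2038.
Administrative Delay Adjustment: +626 days → 11 May 2040.
Marketing Approval Extension: 1948 days claimed exceeds the 1189-day cap, so +1189 days → 13 August 2043.

2043-08-13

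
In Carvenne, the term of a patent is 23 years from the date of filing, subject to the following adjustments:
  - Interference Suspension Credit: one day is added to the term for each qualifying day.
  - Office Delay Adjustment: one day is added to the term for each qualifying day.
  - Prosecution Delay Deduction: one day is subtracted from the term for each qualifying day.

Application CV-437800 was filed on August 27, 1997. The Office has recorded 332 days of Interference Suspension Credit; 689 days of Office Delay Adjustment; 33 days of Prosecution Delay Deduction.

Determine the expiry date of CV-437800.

Base term: filing date + 23 years → 27 August 2020.
Interference Suspension Credit: +332 days → 25 July 2021.
Office Delay Adjustment: +689 days → 14 June 2023.
Prosecution Delay Deduction: −33 days → 12 May 2023.

2023-05-12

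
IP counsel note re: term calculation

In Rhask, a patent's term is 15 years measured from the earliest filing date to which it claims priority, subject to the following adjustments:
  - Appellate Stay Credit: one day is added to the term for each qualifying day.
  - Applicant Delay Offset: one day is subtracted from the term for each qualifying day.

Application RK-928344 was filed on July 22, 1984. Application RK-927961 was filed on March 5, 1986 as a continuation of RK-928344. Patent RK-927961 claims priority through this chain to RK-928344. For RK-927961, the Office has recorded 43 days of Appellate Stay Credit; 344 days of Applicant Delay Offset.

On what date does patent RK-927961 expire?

Earliest priority filing: 22 July 1984.
Base term: 22 July 1984 + 15 years → 22 July 1999.
Appellate Stay Credit: +43 days → 3 September 1999.
Applicant Delay Offset: −344 days → 24 September 1998.

September 24, 1998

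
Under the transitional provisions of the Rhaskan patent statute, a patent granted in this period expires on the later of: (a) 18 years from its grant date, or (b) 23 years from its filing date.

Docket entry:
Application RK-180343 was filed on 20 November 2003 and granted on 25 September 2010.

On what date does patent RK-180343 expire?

2028-09-25

(a) grant + 18 years → 25 September 2028.
(b) filing + 23 years → 20 November 2026.
Later of the two: 25 September 2028.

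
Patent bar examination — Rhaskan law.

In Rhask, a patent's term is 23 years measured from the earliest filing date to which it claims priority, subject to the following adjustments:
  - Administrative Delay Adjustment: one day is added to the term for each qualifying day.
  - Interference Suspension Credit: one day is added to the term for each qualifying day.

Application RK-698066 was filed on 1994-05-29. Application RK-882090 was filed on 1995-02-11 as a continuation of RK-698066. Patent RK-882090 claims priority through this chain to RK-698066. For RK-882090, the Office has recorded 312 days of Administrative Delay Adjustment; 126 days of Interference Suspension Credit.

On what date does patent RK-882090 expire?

August 10, 2018

Earliest priority filing: 29 May 1994.
Base term: 29 May 1994 + 23 years → 29 May 2017.
Administrative Delay Adjustment: +312 days → 6 April 2018.
Interference Suspension Credit: +126 days → 10 August 2018.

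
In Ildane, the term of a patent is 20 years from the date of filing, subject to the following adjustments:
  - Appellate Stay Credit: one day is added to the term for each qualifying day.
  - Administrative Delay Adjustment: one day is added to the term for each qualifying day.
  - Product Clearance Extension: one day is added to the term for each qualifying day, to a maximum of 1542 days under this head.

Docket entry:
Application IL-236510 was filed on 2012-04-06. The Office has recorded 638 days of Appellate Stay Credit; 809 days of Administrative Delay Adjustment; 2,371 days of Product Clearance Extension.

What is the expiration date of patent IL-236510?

Base term: filing date + 20 years → 6 April 2032.
Appellate Stay Credit: +638 days → 4 January 2034.
Administrative Delay Adjustment: +809 days → 23 March 2036.
Product Clearance Extension: 2371 days claimed exceeds the 1542-day cap, so +1542 days → 12 June 2040.

June 12, 2040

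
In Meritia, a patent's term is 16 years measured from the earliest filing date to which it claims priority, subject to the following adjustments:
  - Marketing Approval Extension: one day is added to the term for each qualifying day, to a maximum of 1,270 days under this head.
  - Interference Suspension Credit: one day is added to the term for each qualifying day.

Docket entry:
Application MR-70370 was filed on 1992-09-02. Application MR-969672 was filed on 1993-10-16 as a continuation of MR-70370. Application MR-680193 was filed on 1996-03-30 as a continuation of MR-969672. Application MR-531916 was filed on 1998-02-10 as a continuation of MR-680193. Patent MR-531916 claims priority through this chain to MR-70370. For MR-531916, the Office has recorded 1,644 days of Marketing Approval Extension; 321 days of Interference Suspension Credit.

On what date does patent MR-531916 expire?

January 10, 2013

Earliest priority filing: 2 September 1992.
Base term: 2 September 1992 + 16 years → 2 September 2008.
Marketing Approval Extension: 1644 days claimed exceeds the 1270-day cap, so +1270 days → 24 February 2012.
Interference Suspension Credit: +321 days → 10 January 2013.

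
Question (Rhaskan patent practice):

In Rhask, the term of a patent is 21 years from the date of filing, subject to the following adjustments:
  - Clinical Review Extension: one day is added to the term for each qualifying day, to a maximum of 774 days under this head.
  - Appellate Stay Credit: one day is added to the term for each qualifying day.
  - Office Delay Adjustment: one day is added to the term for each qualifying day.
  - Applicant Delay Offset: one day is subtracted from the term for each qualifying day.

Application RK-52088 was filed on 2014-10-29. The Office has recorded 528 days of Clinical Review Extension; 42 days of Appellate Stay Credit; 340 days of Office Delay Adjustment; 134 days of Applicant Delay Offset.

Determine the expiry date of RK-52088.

December 13, 2037

Base term: filing date + 21 years → 29 October 2035.
Clinical Review Extension: 528 days (within the 774-day cap) → +528 days → 9 April 2037.
Appellate Stay Credit: +42 days → 21 May 2037.
Office Delay Adjustment: +340 days → 26 April 2038.
Applicant Delay Offset: −134 days → 13 December 2037.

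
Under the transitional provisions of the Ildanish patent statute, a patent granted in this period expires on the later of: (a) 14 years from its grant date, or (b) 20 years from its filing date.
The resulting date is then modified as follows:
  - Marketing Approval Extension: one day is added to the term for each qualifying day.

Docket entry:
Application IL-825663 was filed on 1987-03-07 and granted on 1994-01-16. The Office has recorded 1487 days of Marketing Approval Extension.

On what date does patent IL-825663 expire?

(a) grant + 14 years → 16 January 2008.
(b) filing + 20 years → 7 March 2007.
Later of the two: 16 January 2008.
Marketing Approval Extension: +1487 days → 11 February 2012.

February 11, 2012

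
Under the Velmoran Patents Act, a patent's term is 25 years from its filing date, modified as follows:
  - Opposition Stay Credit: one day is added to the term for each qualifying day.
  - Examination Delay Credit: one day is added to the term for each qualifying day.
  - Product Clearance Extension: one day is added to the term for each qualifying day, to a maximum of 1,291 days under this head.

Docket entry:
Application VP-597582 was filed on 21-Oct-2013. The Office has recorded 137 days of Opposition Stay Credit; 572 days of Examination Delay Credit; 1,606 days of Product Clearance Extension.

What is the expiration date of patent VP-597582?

April 12, 2044

Base term: filing date + 25 years → 21 October 2038.
Opposition Stay Credit: +137 days → 7 March 2039.
Examination Delay Credit: +572 days → 29 September 2040.
Product Clearance Extension: 1606 days claimed exceeds the 1291-day cap, so +1291 days → 12 April 2044.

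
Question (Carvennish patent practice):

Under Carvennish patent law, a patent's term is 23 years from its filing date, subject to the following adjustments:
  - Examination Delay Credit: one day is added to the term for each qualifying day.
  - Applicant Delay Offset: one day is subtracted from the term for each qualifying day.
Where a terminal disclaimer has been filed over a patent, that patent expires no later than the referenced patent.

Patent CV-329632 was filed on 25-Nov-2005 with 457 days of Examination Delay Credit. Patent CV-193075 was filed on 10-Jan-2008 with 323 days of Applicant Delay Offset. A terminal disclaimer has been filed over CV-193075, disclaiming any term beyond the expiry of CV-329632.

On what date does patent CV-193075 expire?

Natural term of CV-193075:
  Base: filing + 23 years → 10 January 2031.
  Applicant Delay Offset: −323 days → 21 February 2030.
Expiry of referenced patent CV-329632:
  Base: filing + 23 years → 25 November 2028.
  Examination Delay Credit: +457 days → 25 February 2030.
Terminal disclaimer: CV-193075 expires on the earlier of 21 February 2030 and 25 February 2030.

2030-02-21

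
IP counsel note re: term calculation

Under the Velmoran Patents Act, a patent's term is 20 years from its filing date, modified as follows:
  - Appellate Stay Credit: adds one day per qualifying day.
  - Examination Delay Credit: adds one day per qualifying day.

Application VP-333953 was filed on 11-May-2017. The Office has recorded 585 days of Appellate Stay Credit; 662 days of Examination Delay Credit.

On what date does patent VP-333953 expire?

October 9, 2040

Base term: filing date + 20 years → 11 May 2037.
Appellate Stay Credit: +585 days → 17 December 2038.
Examination Delay Credit: +662 days → 9 October 2040.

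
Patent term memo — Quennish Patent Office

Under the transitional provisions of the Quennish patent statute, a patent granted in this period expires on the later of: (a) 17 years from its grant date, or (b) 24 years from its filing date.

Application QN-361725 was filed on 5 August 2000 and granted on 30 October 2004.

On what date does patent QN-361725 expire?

(a) grant + 17 years → 30 October 2021.
(b) filing + 24 years → 5 August 2024.
Later of the two: 5 August 2024.

2024-08-05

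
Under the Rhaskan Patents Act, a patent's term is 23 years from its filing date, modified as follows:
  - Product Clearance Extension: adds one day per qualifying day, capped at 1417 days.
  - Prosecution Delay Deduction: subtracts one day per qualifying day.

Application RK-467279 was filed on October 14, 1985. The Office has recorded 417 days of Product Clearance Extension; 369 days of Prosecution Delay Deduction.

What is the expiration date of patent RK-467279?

Base term: filing date + 23 years → 14 October 2008.
Product Clearance Extension: 417 days (within the 1417-day cap) → +417 days → 5 December 2009.
Prosecution Delay Deduction: −369 days → 1 December 2008.

2008-12-01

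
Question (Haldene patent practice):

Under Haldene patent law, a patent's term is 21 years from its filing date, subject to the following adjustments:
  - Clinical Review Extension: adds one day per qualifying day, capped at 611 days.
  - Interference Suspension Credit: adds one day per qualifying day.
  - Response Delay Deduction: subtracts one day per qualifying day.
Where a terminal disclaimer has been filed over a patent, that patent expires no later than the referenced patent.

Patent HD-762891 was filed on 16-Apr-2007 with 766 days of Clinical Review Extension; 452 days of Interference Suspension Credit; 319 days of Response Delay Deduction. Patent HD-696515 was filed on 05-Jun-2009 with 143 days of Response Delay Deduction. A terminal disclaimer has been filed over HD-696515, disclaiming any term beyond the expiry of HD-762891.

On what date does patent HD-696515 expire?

Natural term of HD-696515:
  Base: filing + 21 years → 5 June 2030.
  Response Delay Deduction: −143 days → 13 January 2030.
Expiry of referenced patent HD-762891:
  Base: filing + 21 years → 16 April 2028.
  Clinical Review Extension: 766 days claimed exceeds the 611-day cap, so +611 days → 18 December 2029.
  Interference Suspension Credit: +452 days → 15 March 2031.
  Response Delay Deduction: −319 days → 30 April 2030.
Terminal disclaimer: HD-696515 expires on the earlier of 13 January 2030 and 30 April 2030.

2030-01-13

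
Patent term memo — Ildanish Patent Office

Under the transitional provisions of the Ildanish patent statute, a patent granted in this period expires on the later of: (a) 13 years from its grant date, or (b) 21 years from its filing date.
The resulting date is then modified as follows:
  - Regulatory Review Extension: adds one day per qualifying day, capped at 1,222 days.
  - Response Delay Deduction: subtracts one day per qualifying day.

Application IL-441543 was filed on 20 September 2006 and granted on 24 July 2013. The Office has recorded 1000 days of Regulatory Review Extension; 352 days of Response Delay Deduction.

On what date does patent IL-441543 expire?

June 29, 2029

(a) grant + 13 years → 24 July 2026.
(b) filing + 21 years → 20 September 2027.
Later of the two: 20 September 2027.
Regulatory Review Extension: 1000 days (within the 1222-day cap) → +1000 days → 16 June 2030.
Response Delay Deduction: −352 days → 29 June 2029.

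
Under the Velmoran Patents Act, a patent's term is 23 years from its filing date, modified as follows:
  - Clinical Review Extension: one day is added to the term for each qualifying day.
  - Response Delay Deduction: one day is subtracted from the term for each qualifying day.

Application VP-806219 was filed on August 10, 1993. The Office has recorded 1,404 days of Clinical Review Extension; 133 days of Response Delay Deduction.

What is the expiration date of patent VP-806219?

Base term: filing date + 23 years → 10 August 2016.
Clinical Review Extension: +1404 days → 14 June 2020.
Response Delay Deduction: −133 days → 2 February 2020.

2020-02-02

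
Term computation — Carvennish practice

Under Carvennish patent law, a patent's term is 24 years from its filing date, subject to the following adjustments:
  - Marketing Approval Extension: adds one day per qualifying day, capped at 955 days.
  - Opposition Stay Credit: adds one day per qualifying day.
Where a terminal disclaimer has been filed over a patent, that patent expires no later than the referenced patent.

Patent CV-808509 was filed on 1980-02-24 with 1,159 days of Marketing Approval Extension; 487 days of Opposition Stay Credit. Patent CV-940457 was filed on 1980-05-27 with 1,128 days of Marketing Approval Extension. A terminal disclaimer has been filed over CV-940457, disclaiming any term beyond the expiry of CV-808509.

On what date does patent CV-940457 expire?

2007-01-07

Natural term of CV-940457:
  Base: filing + 24 years → 27 May 2004.
  Marketing Approval Extension: 1128 days claimed exceeds the 955-day cap, so +955 days → 7 January 2007.
Expiry of referenced patent CV-808509:
  Base: filing + 24 years → 24 February 2004.
  Marketing Approval Extension: 1159 days claimed exceeds the 955-day cap, so +955 days → 6 October 2006.
  Opposition Stay Credit: +487 days → 5 February 2008.
Terminal disclaimer: CV-940457 expires on the earlier of 7 January 2007 and 5 February 2008.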